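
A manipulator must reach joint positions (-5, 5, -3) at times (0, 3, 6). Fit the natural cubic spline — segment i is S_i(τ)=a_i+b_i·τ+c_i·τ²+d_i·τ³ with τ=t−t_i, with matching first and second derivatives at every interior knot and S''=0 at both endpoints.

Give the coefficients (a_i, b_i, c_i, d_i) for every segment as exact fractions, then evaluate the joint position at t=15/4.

Δ: Δ0=10/3, Δ1=-8/3
row 1: diag=12, rhs=-36; c'=1/4, d'=-3
back: M1=-3
M: M0=0, M1=-3, M2=0
seg 0: a=-5, c=M0/2=0, d=(M1−M0)/(6·3)=-1/6, b=Δ0−h0·(2M0+M1)/6=29/6
seg 1: a=5, c=M1/2=-3/2, d=(M2−M1)/(6·3)=1/6, b=Δ1−h1·(2M1+M2)/6=1/3
t_q=15/4 → seg 1, τ=3/4; S=5+1/3·τ+-3/2·τ²+1/6·τ³=573/128

  seg 0: a=-5 b=29/6 c=0 d=-1/6
  seg 1: a=5 b=1/3 c=-3/2 d=1/6
S(15/4) = 573/128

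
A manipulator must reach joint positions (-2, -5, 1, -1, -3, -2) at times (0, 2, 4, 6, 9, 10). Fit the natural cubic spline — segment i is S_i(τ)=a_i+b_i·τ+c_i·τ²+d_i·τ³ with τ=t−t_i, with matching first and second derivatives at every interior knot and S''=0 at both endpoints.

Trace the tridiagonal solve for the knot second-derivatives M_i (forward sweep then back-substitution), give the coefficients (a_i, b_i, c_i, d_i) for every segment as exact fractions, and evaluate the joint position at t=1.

  seg 0: a=-2 b=-17921/6006 c=0 d=1114/3003
  seg 1: a=-5 b=8815/6006 c=2228/1001 d=-17533/24024
  seg 2: a=1 b=692/429 c=-8621/4004 d=10169/24024
  seg 3: a=-1 b=-887/462 c=387/1001 d=17/1638
  seg 4: a=-3 b=2042/3003 c=961/2002 d=-961/6006
S(1) = -9235/2002

Δ: Δ0=-3/2, Δ1=3, Δ2=-1, Δ3=-2/3, Δ4=1
row 1: diag=8, rhs=27; c'=1/4, d'=27/8
row 2: denom=8−2·1/4=15/2; d'=(-24−2·27/8)/(15/2)=-41/10
row 3: denom=10−2·4/15=142/15; d'=(2−2·-41/10)/(142/15)=153/142
row 4: denom=8−3·45/142=1001/142; d'=(10−3·153/142)/(1001/142)=961/1001
back: M4=961/1001
back: M3=153/142−45/142·961/1001=774/1001
back: M2=-41/10−4/15·774/1001=-8621/2002
back: M1=27/8−1/4·-8621/2002=4456/1001
M: M0=0, M1=4456/1001, M2=-8621/2002, M3=774/1001, M4=961/1001, M5=0
seg 0: a=-2, c=M0/2=0, d=(M1−M0)/(6·2)=1114/3003, b=Δ0−h0·(2M0+M1)/6=-17921/6006
seg 1: a=-5, c=M1/2=2228/1001, d=(M2−M1)/(6·2)=-17533/24024, b=Δ1−h1·(2M1+M2)/6=8815/6006
seg 2: a=1, c=M2/2=-8621/4004, d=(M3−M2)/(6·2)=10169/24024, b=Δ2−h2·(2M2+M3)/6=692/429
seg 3: a=-1, c=M3/2=387/1001, d=(M4−M3)/(6·3)=17/1638, b=Δ3−h3·(2M3+M4)/6=-887/462
seg 4: a=-3, c=M4/2=961/2002, d=(M5−M4)/(6·1)=-961/6006, b=Δ4−h4·(2M4+M5)/6=2042/3003
t_q=1 → seg 0, τ=1; S=-2+-17921/6006·τ+0·τ²+1114/3003·τ³=-9235/2002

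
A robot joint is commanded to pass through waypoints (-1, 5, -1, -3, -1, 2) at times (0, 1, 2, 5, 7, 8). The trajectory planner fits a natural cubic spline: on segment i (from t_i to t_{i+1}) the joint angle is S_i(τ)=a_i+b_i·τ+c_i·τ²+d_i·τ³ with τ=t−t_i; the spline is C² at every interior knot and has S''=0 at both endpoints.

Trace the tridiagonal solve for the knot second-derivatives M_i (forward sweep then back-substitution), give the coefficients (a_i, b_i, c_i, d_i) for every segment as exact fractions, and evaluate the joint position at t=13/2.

Δ: Δ0=6, Δ1=-6, Δ2=-2/3, Δ3=1, Δ4=3
row 1: diag=4, rhs=-72; c'=1/4, d'=-18
row 2: denom=8−1·1/4=31/4; d'=(32−1·-18)/(31/4)=200/31
row 3: denom=10−3·12/31=274/31; d'=(10−3·200/31)/(274/31)=-145/137
row 4: denom=6−2·31/137=760/137; d'=(12−2·-145/137)/(760/137)=967/380
back: M4=967/380
back: M3=-145/137−31/137·967/380=-621/380
back: M2=200/31−12/31·-621/380=673/95
back: M1=-18−1/4·673/95=-7513/380
M: M0=0, M1=-7513/380, M2=673/95, M3=-621/380, M4=967/380, M5=0
seg 0: a=-1, c=M0/2=0, d=(M1−M0)/(6·1)=-7513/2280, b=Δ0−h0·(2M0+M1)/6=21193/2280
seg 1: a=5, c=M1/2=-7513/760, d=(M2−M1)/(6·1)=2041/456, b=Δ1−h1·(2M1+M2)/6=-673/1140
seg 2: a=-1, c=M2/2=673/190, d=(M3−M2)/(6·3)=-3313/6840, b=Δ2−h2·(2M2+M3)/6=-15809/2280
seg 3: a=-3, c=M3/2=-621/760, d=(M4−M3)/(6·2)=397/1140, b=Δ3−h3·(2M3+M4)/6=283/228
seg 4: a=-1, c=M4/2=967/760, d=(M5−M4)/(6·1)=-967/2280, b=Δ4−h4·(2M4+M5)/6=2453/1140
t_q=13/2 → seg 3, τ=3/2; S=-3+283/228·τ+-621/760·τ²+397/1140·τ³=-1369/760

  seg 0: a=-1 b=21193/2280 c=0 d=-7513/2280
  seg 1: a=5 b=-673/1140 c=-7513/760 d=2041/456
  seg 2: a=-1 b=-15809/2280 c=673/190 d=-3313/6840
  seg 3: a=-3 b=283/228 c=-621/760 d=397/1140
  seg 4: a=-1 b=2453/1140 c=967/760 d=-967/2280
S(13/2) = -1369/760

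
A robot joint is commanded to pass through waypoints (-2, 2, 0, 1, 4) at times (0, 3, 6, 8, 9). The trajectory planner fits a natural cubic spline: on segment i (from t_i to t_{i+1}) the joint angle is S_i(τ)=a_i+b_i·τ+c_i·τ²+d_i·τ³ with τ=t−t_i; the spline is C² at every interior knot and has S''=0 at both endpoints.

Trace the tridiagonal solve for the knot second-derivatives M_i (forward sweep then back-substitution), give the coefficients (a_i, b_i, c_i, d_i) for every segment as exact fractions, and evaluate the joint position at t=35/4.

Δ: Δ0=4/3, Δ1=-2/3, Δ2=1/2, Δ3=3
row 1: diag=12, rhs=-12; c'=1/4, d'=-1
row 2: denom=10−3·1/4=37/4; d'=(7−3·-1)/(37/4)=40/37
row 3: denom=6−2·8/37=206/37; d'=(15−2·40/37)/(206/37)=475/206
back: M3=475/206
back: M2=40/37−8/37·475/206=60/103
back: M1=-1−1/4·60/103=-118/103
M: M0=0, M1=-118/103, M2=60/103, M3=475/206, M4=0
seg 0: a=-2, c=M0/2=0, d=(M1−M0)/(6·3)=-59/927, b=Δ0−h0·(2M0+M1)/6=589/309
seg 1: a=2, c=M1/2=-59/103, d=(M2−M1)/(6·3)=89/927, b=Δ1−h1·(2M1+M2)/6=58/309
seg 2: a=0, c=M2/2=30/103, d=(M3−M2)/(6·2)=355/2472, b=Δ2−h2·(2M2+M3)/6=-203/309
seg 3: a=1, c=M3/2=475/412, d=(M4−M3)/(6·1)=-475/1236, b=Δ3−h3·(2M3+M4)/6=1379/618
t_q=35/4 → seg 3, τ=3/4; S=1+1379/618·τ+475/412·τ²+-475/1236·τ³=83321/26368

  seg 0: a=-2 b=589/309 c=0 d=-59/927
  seg 1: a=2 b=58/309 c=-59/103 d=89/927
  seg 2: a=0 b=-203/309 c=30/103 d=355/2472
  seg 3: a=1 b=1379/618 c=475/412 d=-475/1236
S(35/4) = 83321/26368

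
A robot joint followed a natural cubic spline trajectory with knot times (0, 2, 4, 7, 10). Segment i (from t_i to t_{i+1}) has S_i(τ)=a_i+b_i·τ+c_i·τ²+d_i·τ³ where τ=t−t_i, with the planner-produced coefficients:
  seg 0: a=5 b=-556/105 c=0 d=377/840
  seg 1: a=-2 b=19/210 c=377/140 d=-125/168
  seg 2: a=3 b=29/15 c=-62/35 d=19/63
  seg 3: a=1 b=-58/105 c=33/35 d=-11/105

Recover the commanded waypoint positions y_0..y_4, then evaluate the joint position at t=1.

y_0 = S_0(0) = a_0 = 5
y_1 = S_1(0) = a_1 = -2
y_2 = S_2(0) = a_2 = 3
y_3 = S_3(0) = a_3 = 1
y_4 = S_3(3) = 5
t_q=1 is in segment 0 (τ=1); S_0(τ)=43/280

y_0=5 y_1=-2 y_2=3 y_3=1 y_4=5
S(1) = 43/280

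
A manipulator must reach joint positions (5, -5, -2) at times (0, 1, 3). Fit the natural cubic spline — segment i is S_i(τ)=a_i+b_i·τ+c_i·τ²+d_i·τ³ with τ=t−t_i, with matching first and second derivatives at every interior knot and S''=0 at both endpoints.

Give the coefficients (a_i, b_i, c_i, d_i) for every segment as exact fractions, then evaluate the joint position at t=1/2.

  seg 0: a=5 b=-143/12 c=0 d=23/12
  seg 1: a=-5 b=-37/6 c=23/4 d=-23/24
S(1/2) = -23/32

Δ: Δ0=-10, Δ1=3/2
row 1: diag=6, rhs=69; c'=1/3, d'=23/2
back: M1=23/2
M: M0=0, M1=23/2, M2=0
seg 0: a=5, c=M0/2=0, d=(M1−M0)/(6·1)=23/12, b=Δ0−h0·(2M0+M1)/6=-143/12
seg 1: a=-5, c=M1/2=23/4, d=(M2−M1)/(6·2)=-23/24, b=Δ1−h1·(2M1+M2)/6=-37/6
t_q=1/2 → seg 0, τ=1/2; S=5+-143/12·τ+0·τ²+23/12·τ³=-23/32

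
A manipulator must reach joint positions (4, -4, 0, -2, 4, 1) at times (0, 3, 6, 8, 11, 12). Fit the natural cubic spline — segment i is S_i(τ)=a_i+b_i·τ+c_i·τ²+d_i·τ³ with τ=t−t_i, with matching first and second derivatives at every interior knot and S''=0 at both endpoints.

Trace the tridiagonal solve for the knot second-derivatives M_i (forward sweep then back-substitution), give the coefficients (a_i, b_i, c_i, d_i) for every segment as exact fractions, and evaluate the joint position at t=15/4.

Δ: Δ0=-8/3, Δ1=4/3, Δ2=-1, Δ3=2, Δ4=-3
row 1: diag=12, rhs=24; c'=1/4, d'=2
row 2: denom=10−3·1/4=37/4; d'=(-14−3·2)/(37/4)=-80/37
row 3: denom=10−2·8/37=354/37; d'=(18−2·-80/37)/(354/37)=7/3
row 4: denom=8−3·37/118=833/118; d'=(-30−3·7/3)/(833/118)=-4366/833
back: M4=-4366/833
back: M3=7/3−37/118·-4366/833=9938/2499
back: M2=-80/37−8/37·9938/2499=-7552/2499
back: M1=2−1/4·-7552/2499=6886/2499
M: M0=0, M1=6886/2499, M2=-7552/2499, M3=9938/2499, M4=-4366/833, M5=0
seg 0: a=4, c=M0/2=0, d=(M1−M0)/(6·3)=3443/22491, b=Δ0−h0·(2M0+M1)/6=-3369/833
seg 1: a=-4, c=M1/2=3443/2499, d=(M2−M1)/(6·3)=-7219/22491, b=Δ1−h1·(2M1+M2)/6=74/833
seg 2: a=0, c=M2/2=-3776/2499, d=(M3−M2)/(6·2)=2915/4998, b=Δ2−h2·(2M2+M3)/6=-37/119
seg 3: a=-2, c=M3/2=4969/2499, d=(M4−M3)/(6·3)=-11518/22491, b=Δ3−h3·(2M3+M4)/6=1609/2499
seg 4: a=4, c=M4/2=-2183/833, d=(M5−M4)/(6·1)=2183/2499, b=Δ4−h4·(2M4+M5)/6=-3131/2499
t_q=15/4 → seg 1, τ=3/4; S=-4+74/833·τ+3443/2499·τ²+-7219/22491·τ³=-175599/53312

  seg 0: a=4 b=-3369/833 c=0 d=3443/22491
  seg 1: a=-4 b=74/833 c=3443/2499 d=-7219/22491
  seg 2: a=0 b=-37/119 c=-3776/2499 d=2915/4998
  seg 3: a=-2 b=1609/2499 c=4969/2499 d=-11518/22491
  seg 4: a=4 b=-3131/2499 c=-2183/833 d=2183/2499
S(15/4) = -175599/53312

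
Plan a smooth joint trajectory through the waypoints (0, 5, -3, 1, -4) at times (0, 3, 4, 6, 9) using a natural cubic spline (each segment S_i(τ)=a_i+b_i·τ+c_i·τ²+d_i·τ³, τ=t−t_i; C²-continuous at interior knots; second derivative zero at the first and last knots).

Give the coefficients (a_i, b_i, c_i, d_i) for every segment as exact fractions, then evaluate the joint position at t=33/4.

  seg 0: a=0 b=446/73 c=0 d=-973/1971
  seg 1: a=5 b=-527/73 c=-973/219 d=802/219
  seg 2: a=-3 b=-1121/219 c=1433/219 d=-1307/876
  seg 3: a=1 b=230/73 c=-1055/438 d=1055/3942
S(33/4) = -9871/9344

Δ: Δ0=5/3, Δ1=-8, Δ2=2, Δ3=-5/3
row 1: diag=8, rhs=-58; c'=1/8, d'=-29/4
row 2: denom=6−1·1/8=47/8; d'=(60−1·-29/4)/(47/8)=538/47
row 3: denom=10−2·16/47=438/47; d'=(-22−2·538/47)/(438/47)=-1055/219
back: M3=-1055/219
back: M2=538/47−16/47·-1055/219=2866/219
back: M1=-29/4−1/8·2866/219=-1946/219
M: M0=0, M1=-1946/219, M2=2866/219, M3=-1055/219, M4=0
seg 0: a=0, c=M0/2=0, d=(M1−M0)/(6·3)=-973/1971, b=Δ0−h0·(2M0+M1)/6=446/73
seg 1: a=5, c=M1/2=-973/219, d=(M2−M1)/(6·1)=802/219, b=Δ1−h1·(2M1+M2)/6=-527/73
seg 2: a=-3, c=M2/2=1433/219, d=(M3−M2)/(6·2)=-1307/876, b=Δ2−h2·(2M2+M3)/6=-1121/219
seg 3: a=1, c=M3/2=-1055/438, d=(M4−M3)/(6·3)=1055/3942, b=Δ3−h3·(2M3+M4)/6=230/73
t_q=33/4 → seg 3, τ=9/4; S=1+230/73·τ+-1055/438·τ²+1055/3942·τ³=-9871/9344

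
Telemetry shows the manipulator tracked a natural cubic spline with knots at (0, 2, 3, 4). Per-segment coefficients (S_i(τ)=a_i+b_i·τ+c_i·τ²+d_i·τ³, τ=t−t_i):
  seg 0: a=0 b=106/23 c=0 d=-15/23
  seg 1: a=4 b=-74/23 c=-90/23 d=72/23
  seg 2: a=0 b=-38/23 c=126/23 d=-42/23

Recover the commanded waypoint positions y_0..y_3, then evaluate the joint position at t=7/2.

y_0 = S_0(0) = a_0 = 0
y_1 = S_1(0) = a_1 = 4
y_2 = S_2(0) = a_2 = 0
y_3 = S_2(1) = 2
t_q=7/2 is in segment 2 (τ=1/2); S_2(τ)=29/92

y_0=0 y_1=4 y_2=0 y_3=2
S(7/2) = 29/92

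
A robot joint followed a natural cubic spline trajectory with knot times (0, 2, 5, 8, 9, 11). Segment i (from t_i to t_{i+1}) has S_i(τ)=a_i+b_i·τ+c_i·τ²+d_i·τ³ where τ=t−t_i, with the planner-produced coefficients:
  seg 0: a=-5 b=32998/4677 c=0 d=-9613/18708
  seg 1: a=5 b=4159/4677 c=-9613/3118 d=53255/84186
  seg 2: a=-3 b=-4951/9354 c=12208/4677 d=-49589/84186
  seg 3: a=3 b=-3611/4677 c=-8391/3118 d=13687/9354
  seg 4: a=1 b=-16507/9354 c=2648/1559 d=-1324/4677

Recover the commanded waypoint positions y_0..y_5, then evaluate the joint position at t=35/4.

y_0 = S_0(0) = a_0 = -5
y_1 = S_1(0) = a_1 = 5
y_2 = S_2(0) = a_2 = -3
y_3 = S_3(0) = a_3 = 3
y_4 = S_4(0) = a_4 = 1
y_5 = S_4(2) = 2
t_q=35/4 is in segment 3 (τ=3/4); S_3(τ)=304211/199552

y_0=-5 y_1=5 y_2=-3 y_3=3 y_4=1 y_5=2
S(35/4) = 304211/199552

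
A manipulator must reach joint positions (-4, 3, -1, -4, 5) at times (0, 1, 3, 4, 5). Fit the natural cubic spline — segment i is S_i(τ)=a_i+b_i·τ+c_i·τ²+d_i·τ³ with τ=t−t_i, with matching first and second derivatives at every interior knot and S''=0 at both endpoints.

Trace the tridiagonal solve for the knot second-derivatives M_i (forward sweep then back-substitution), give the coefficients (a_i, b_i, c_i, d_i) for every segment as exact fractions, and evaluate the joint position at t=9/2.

Δ: Δ0=7, Δ1=-2, Δ2=-3, Δ3=9
row 1: diag=6, rhs=-54; c'=1/3, d'=-9
row 2: denom=6−2·1/3=16/3; d'=(-6−2·-9)/(16/3)=9/4
row 3: denom=4−1·3/16=61/16; d'=(72−1·9/4)/(61/16)=1116/61
back: M3=1116/61
back: M2=9/4−3/16·1116/61=-72/61
back: M1=-9−1/3·-72/61=-525/61
M: M0=0, M1=-525/61, M2=-72/61, M3=1116/61, M4=0
seg 0: a=-4, c=M0/2=0, d=(M1−M0)/(6·1)=-175/122, b=Δ0−h0·(2M0+M1)/6=1029/122
seg 1: a=3, c=M1/2=-525/122, d=(M2−M1)/(6·2)=151/244, b=Δ1−h1·(2M1+M2)/6=252/61
seg 2: a=-1, c=M2/2=-36/61, d=(M3−M2)/(6·1)=198/61, b=Δ2−h2·(2M2+M3)/6=-345/61
seg 3: a=-4, c=M3/2=558/61, d=(M4−M3)/(6·1)=-186/61, b=Δ3−h3·(2M3+M4)/6=177/61
t_q=9/2 → seg 3, τ=1/2; S=-4+177/61·τ+558/61·τ²+-186/61·τ³=-157/244

  seg 0: a=-4 b=1029/122 c=0 d=-175/122
  seg 1: a=3 b=252/61 c=-525/122 d=151/244
  seg 2: a=-1 b=-345/61 c=-36/61 d=198/61
  seg 3: a=-4 b=177/61 c=558/61 d=-186/61
S(9/2) = -157/244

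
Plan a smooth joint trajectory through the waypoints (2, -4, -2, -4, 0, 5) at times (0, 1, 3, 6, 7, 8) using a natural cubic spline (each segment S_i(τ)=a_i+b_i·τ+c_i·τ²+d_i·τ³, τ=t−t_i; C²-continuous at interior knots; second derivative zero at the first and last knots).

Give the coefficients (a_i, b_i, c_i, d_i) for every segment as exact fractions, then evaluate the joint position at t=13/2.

  seg 0: a=2 b=-16871/2280 c=0 d=3191/2280
  seg 1: a=-4 b=-3649/1140 c=3191/760 d=-299/285
  seg 2: a=-2 b=229/228 c=-1593/760 d=3509/6840
  seg 3: a=-4 b=5197/2280 c=479/190 d=-365/456
  seg 4: a=0 b=5609/1140 c=91/760 d=-91/2280
S(13/2) = -14167/6080

Δ: Δ0=-6, Δ1=1, Δ2=-2/3, Δ3=4, Δ4=5
row 1: diag=6, rhs=42; c'=1/3, d'=7
row 2: denom=10−2·1/3=28/3; d'=(-10−2·7)/(28/3)=-18/7
row 3: denom=8−3·9/28=197/28; d'=(28−3·-18/7)/(197/28)=1000/197
row 4: denom=4−1·28/197=760/197; d'=(6−1·1000/197)/(760/197)=91/380
back: M4=91/380
back: M3=1000/197−28/197·91/380=479/95
back: M2=-18/7−9/28·479/95=-1593/380
back: M1=7−1/3·-1593/380=3191/380
M: M0=0, M1=3191/380, M2=-1593/380, M3=479/95, M4=91/380, M5=0
seg 0: a=2, c=M0/2=0, d=(M1−M0)/(6·1)=3191/2280, b=Δ0−h0·(2M0+M1)/6=-16871/2280
seg 1: a=-4, c=M1/2=3191/760, d=(M2−M1)/(6·2)=-299/285, b=Δ1−h1·(2M1+M2)/6=-3649/1140
seg 2: a=-2, c=M2/2=-1593/760, d=(M3−M2)/(6·3)=3509/6840, b=Δ2−h2·(2M2+M3)/6=229/228
seg 3: a=-4, c=M3/2=479/190, d=(M4−M3)/(6·1)=-365/456, b=Δ3−h3·(2M3+M4)/6=5197/2280
seg 4: a=0, c=M4/2=91/760, d=(M5−M4)/(6·1)=-91/2280, b=Δ4−h4·(2M4+M5)/6=5609/1140
t_q=13/2 → seg 3, τ=1/2; S=-4+5197/2280·τ+479/190·τ²+-365/456·τ³=-14167/6080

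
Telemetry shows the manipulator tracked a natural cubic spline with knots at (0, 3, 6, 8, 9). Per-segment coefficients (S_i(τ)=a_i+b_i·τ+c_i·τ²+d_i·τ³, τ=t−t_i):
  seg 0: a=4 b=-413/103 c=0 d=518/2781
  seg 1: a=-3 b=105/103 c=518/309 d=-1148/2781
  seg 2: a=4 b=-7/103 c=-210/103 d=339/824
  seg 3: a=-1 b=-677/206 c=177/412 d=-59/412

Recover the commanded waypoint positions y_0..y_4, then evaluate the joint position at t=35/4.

y_0=4 y_1=-3 y_2=4 y_3=-1 y_4=-4
S(35/4) = -86581/26368

y_0 = S_0(0) = a_0 = 4
y_1 = S_1(0) = a_1 = -3
y_2 = S_2(0) = a_2 = 4
y_3 = S_3(0) = a_3 = -1
y_4 = S_3(1) = -4
t_q=35/4 is in segment 3 (τ=3/4); S_3(τ)=-86581/26368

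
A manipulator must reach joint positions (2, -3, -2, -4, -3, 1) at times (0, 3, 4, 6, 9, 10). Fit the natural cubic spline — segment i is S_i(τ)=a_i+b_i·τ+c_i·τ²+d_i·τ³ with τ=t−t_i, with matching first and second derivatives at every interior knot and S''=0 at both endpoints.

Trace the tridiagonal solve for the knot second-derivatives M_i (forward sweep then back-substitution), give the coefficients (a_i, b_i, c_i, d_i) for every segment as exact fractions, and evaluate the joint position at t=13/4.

Δ: Δ0=-5/3, Δ1=1, Δ2=-1, Δ3=1/3, Δ4=4
row 1: diag=8, rhs=16; c'=1/8, d'=2
row 2: denom=6−1·1/8=47/8; d'=(-12−1·2)/(47/8)=-112/47
row 3: denom=10−2·16/47=438/47; d'=(8−2·-112/47)/(438/47)=100/73
row 4: denom=8−3·47/146=1027/146; d'=(22−3·100/73)/(1027/146)=2612/1027
back: M4=2612/1027
back: M3=100/73−47/146·2612/1027=566/1027
back: M2=-112/47−16/47·566/1027=-2640/1027
back: M1=2−1/8·-2640/1027=2384/1027
M: M0=0, M1=2384/1027, M2=-2640/1027, M3=566/1027, M4=2612/1027, M5=0
seg 0: a=2, c=M0/2=0, d=(M1−M0)/(6·3)=1192/9243, b=Δ0−h0·(2M0+M1)/6=-8711/3081
seg 1: a=-3, c=M1/2=1192/1027, d=(M2−M1)/(6·1)=-2512/3081, b=Δ1−h1·(2M1+M2)/6=2017/3081
seg 2: a=-2, c=M2/2=-1320/1027, d=(M3−M2)/(6·2)=1603/6162, b=Δ2−h2·(2M2+M3)/6=1633/3081
seg 3: a=-4, c=M3/2=283/1027, d=(M4−M3)/(6·3)=341/3081, b=Δ3−h3·(2M3+M4)/6=-353/237
seg 4: a=-3, c=M4/2=1306/1027, d=(M5−M4)/(6·1)=-1306/3081, b=Δ4−h4·(2M4+M5)/6=9712/3081
t_q=13/4 → seg 1, τ=1/4; S=-3+2017/3081·τ+1192/1027·τ²+-2512/3081·τ³=-5703/2054

  seg 0: a=2 b=-8711/3081 c=0 d=1192/9243
  seg 1: a=-3 b=2017/3081 c=1192/1027 d=-2512/3081
  seg 2: a=-2 b=1633/3081 c=-1320/1027 d=1603/6162
  seg 3: a=-4 b=-353/237 c=283/1027 d=341/3081
  seg 4: a=-3 b=9712/3081 c=1306/1027 d=-1306/3081
S(13/4) = -5703/2054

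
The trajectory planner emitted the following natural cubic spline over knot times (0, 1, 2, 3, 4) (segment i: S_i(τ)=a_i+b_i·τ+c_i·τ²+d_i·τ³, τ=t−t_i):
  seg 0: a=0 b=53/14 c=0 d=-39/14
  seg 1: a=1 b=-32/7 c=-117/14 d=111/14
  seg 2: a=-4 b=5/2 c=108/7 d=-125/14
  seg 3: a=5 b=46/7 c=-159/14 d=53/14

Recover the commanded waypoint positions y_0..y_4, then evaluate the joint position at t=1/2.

y_0=0 y_1=1 y_2=-4 y_3=5 y_4=4
S(1/2) = 173/112

y_0 = S_0(0) = a_0 = 0
y_1 = S_1(0) = a_1 = 1
y_2 = S_2(0) = a_2 = -4
y_3 = S_3(0) = a_3 = 5
y_4 = S_3(1) = 4
t_q=1/2 is in segment 0 (τ=1/2); S_0(τ)=173/112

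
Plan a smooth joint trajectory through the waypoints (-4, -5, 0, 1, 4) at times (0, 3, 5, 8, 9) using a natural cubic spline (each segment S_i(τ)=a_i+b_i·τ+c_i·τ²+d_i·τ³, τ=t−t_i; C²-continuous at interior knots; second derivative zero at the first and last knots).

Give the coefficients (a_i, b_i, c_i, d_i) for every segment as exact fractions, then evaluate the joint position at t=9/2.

Δ: Δ0=-1/3, Δ1=5/2, Δ2=1/3, Δ3=3
row 1: diag=10, rhs=17; c'=1/5, d'=17/10
row 2: denom=10−2·1/5=48/5; d'=(-13−2·17/10)/(48/5)=-41/24
row 3: denom=8−3·5/16=113/16; d'=(16−3·-41/24)/(113/16)=338/113
back: M3=338/113
back: M2=-41/24−5/16·338/113=-896/339
back: M1=17/10−1/5·-896/339=1511/678
M: M0=0, M1=1511/678, M2=-896/339, M3=338/113, M4=0
seg 0: a=-4, c=M0/2=0, d=(M1−M0)/(6·3)=1511/12204, b=Δ0−h0·(2M0+M1)/6=-1963/1356
seg 1: a=-5, c=M1/2=1511/1356, d=(M2−M1)/(6·2)=-367/904, b=Δ1−h1·(2M1+M2)/6=1285/678
seg 2: a=0, c=M2/2=-448/339, d=(M3−M2)/(6·3)=955/3051, b=Δ2−h2·(2M2+M3)/6=502/339
seg 3: a=1, c=M3/2=169/113, d=(M4−M3)/(6·1)=-169/339, b=Δ3−h3·(2M3+M4)/6=679/339
t_q=9/2 → seg 1, τ=3/2; S=-5+1285/678·τ+1511/1356·τ²+-367/904·τ³=-7377/7232

  seg 0: a=-4 b=-1963/1356 c=0 d=1511/12204
  seg 1: a=-5 b=1285/678 c=1511/1356 d=-367/904
  seg 2: a=0 b=502/339 c=-448/339 d=955/3051
  seg 3: a=1 b=679/339 c=169/113 d=-169/339
S(9/2) = -7377/7232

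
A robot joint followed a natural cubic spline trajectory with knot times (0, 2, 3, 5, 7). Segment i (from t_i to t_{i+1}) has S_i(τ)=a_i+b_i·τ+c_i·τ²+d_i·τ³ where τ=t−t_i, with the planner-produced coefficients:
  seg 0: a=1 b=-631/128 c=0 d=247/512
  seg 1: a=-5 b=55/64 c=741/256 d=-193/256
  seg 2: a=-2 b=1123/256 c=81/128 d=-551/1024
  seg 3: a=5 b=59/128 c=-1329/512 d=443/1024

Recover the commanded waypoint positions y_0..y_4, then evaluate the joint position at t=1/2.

y_0 = S_0(0) = a_0 = 1
y_1 = S_1(0) = a_1 = -5
y_2 = S_2(0) = a_2 = -2
y_3 = S_3(0) = a_3 = 5
y_4 = S_3(2) = -1
t_q=1/2 is in segment 0 (τ=1/2); S_0(τ)=-5753/4096

y_0=1 y_1=-5 y_2=-2 y_3=5 y_4=-1
S(1/2) = -5753/4096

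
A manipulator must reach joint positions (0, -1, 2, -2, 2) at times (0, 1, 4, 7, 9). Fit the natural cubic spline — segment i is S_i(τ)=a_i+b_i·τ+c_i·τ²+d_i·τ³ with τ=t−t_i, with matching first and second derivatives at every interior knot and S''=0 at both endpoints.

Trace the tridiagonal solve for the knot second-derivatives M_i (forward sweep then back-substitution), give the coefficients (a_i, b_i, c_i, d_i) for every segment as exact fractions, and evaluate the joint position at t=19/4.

  seg 0: a=0 b=-80/57 c=0 d=23/57
  seg 1: a=-1 b=-11/57 c=23/19 d=-139/513
  seg 2: a=2 b=-14/57 c=-70/57 d=148/513
  seg 3: a=-2 b=10/57 c=26/19 d=-13/57
S(19/4) = 379/304

Δ: Δ0=-1, Δ1=1, Δ2=-4/3, Δ3=2
row 1: diag=8, rhs=12; c'=3/8, d'=3/2
row 2: denom=12−3·3/8=87/8; d'=(-14−3·3/2)/(87/8)=-148/87
row 3: denom=10−3·8/29=266/29; d'=(20−3·-148/87)/(266/29)=52/19
back: M3=52/19
back: M2=-148/87−8/29·52/19=-140/57
back: M1=3/2−3/8·-140/57=46/19
M: M0=0, M1=46/19, M2=-140/57, M3=52/19, M4=0
seg 0: a=0, c=M0/2=0, d=(M1−M0)/(6·1)=23/57, b=Δ0−h0·(2M0+M1)/6=-80/57
seg 1: a=-1, c=M1/2=23/19, d=(M2−M1)/(6·3)=-139/513, b=Δ1−h1·(2M1+M2)/6=-11/57
seg 2: a=2, c=M2/2=-70/57, d=(M3−M2)/(6·3)=148/513, b=Δ2−h2·(2M2+M3)/6=-14/57
seg 3: a=-2, c=M3/2=26/19, d=(M4−M3)/(6·2)=-13/57, b=Δ3−h3·(2M3+M4)/6=10/57
t_q=19/4 → seg 2, τ=3/4; S=2+-14/57·τ+-70/57·τ²+148/513·τ³=379/304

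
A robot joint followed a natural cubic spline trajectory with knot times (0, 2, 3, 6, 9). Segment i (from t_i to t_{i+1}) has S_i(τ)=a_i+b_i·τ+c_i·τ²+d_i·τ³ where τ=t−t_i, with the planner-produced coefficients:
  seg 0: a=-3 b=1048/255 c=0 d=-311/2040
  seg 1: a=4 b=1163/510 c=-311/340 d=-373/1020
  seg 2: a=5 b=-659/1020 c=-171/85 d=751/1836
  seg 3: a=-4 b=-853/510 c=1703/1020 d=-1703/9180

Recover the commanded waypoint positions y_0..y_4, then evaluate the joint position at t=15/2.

y_0=-3 y_1=4 y_2=5 y_3=-4 y_4=1
S(15/2) = -9189/2720

y_0 = S_0(0) = a_0 = -3
y_1 = S_1(0) = a_1 = 4
y_2 = S_2(0) = a_2 = 5
y_3 = S_3(0) = a_3 = -4
y_4 = S_3(3) = 1
t_q=15/2 is in segment 3 (τ=3/2); S_3(τ)=-9189/2720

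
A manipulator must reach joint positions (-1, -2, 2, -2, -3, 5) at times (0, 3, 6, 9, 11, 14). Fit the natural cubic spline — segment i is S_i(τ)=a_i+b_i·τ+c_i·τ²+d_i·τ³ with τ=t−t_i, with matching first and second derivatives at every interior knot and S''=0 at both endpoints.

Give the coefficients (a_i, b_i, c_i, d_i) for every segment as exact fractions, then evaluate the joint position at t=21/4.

Δ: Δ0=-1/3, Δ1=4/3, Δ2=-4/3, Δ3=-1/2, Δ4=8/3
row 1: diag=12, rhs=10; c'=1/4, d'=5/6
row 2: denom=12−3·1/4=45/4; d'=(-16−3·5/6)/(45/4)=-74/45
row 3: denom=10−3·4/15=46/5; d'=(5−3·-74/45)/(46/5)=149/138
row 4: denom=10−2·5/23=220/23; d'=(19−2·149/138)/(220/23)=581/330
back: M4=581/330
back: M3=149/138−5/23·581/330=23/33
back: M2=-74/45−4/15·23/33=-302/165
back: M1=5/6−1/4·-302/165=71/55
M: M0=0, M1=71/55, M2=-302/165, M3=23/33, M4=581/330, M5=0
seg 0: a=-1, c=M0/2=0, d=(M1−M0)/(6·3)=71/990, b=Δ0−h0·(2M0+M1)/6=-323/330
seg 1: a=-2, c=M1/2=71/110, d=(M2−M1)/(6·3)=-103/594, b=Δ1−h1·(2M1+M2)/6=158/165
seg 2: a=2, c=M2/2=-151/165, d=(M3−M2)/(6·3)=139/990, b=Δ2−h2·(2M2+M3)/6=49/330
seg 3: a=-2, c=M3/2=23/66, d=(M4−M3)/(6·2)=39/440, b=Δ3−h3·(2M3+M4)/6=-256/165
seg 4: a=-3, c=M4/2=581/660, d=(M5−M4)/(6·3)=-581/5940, b=Δ4−h4·(2M4+M5)/6=299/330
t_q=21/4 → seg 1, τ=9/4; S=-2+158/165·τ+71/110·τ²+-103/594·τ³=10187/7040

  seg 0: a=-1 b=-323/330 c=0 d=71/990
  seg 1: a=-2 b=158/165 c=71/110 d=-103/594
  seg 2: a=2 b=49/330 c=-151/165 d=139/990
  seg 3: a=-2 b=-256/165 c=23/66 d=39/440
  seg 4: a=-3 b=299/330 c=581/660 d=-581/5940
S(21/4) = 10187/7040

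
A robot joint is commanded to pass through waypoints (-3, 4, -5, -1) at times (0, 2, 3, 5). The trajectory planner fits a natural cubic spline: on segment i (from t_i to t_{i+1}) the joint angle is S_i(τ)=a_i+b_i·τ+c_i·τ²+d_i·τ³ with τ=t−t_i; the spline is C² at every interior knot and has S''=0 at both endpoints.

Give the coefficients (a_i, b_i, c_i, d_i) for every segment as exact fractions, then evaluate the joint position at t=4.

Δ: Δ0=7/2, Δ1=-9, Δ2=2
row 1: diag=6, rhs=-75; c'=1/6, d'=-25/2
row 2: denom=6−1·1/6=35/6; d'=(66−1·-25/2)/(35/6)=471/35
back: M2=471/35
back: M1=-25/2−1/6·471/35=-516/35
M: M0=0, M1=-516/35, M2=471/35, M3=0
seg 0: a=-3, c=M0/2=0, d=(M1−M0)/(6·2)=-43/35, b=Δ0−h0·(2M0+M1)/6=589/70
seg 1: a=4, c=M1/2=-258/35, d=(M2−M1)/(6·1)=47/10, b=Δ1−h1·(2M1+M2)/6=-443/70
seg 2: a=-5, c=M2/2=471/70, d=(M3−M2)/(6·2)=-157/140, b=Δ2−h2·(2M2+M3)/6=-244/35
t_q=4 → seg 2, τ=1; S=-5+-244/35·τ+471/70·τ²+-157/140·τ³=-891/140

  seg 0: a=-3 b=589/70 c=0 d=-43/35
  seg 1: a=4 b=-443/70 c=-258/35 d=47/10
  seg 2: a=-5 b=-244/35 c=471/70 d=-157/140
S(4) = -891/140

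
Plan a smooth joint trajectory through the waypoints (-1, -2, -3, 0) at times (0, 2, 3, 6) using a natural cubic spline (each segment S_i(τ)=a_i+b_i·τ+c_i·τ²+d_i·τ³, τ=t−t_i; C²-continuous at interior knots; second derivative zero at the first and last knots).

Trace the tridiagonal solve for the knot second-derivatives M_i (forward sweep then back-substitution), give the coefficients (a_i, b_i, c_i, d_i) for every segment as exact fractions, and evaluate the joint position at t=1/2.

Δ: Δ0=-1/2, Δ1=-1, Δ2=1
row 1: diag=6, rhs=-3; c'=1/6, d'=-1/2
row 2: denom=8−1·1/6=47/6; d'=(12−1·-1/2)/(47/6)=75/47
back: M2=75/47
back: M1=-1/2−1/6·75/47=-36/47
M: M0=0, M1=-36/47, M2=75/47, M3=0
seg 0: a=-1, c=M0/2=0, d=(M1−M0)/(6·2)=-3/47, b=Δ0−h0·(2M0+M1)/6=-23/94
seg 1: a=-2, c=M1/2=-18/47, d=(M2−M1)/(6·1)=37/94, b=Δ1−h1·(2M1+M2)/6=-95/94
seg 2: a=-3, c=M2/2=75/94, d=(M3−M2)/(6·3)=-25/282, b=Δ2−h2·(2M2+M3)/6=-28/47
t_q=1/2 → seg 0, τ=1/2; S=-1+-23/94·τ+0·τ²+-3/47·τ³=-425/376

  seg 0: a=-1 b=-23/94 c=0 d=-3/47
  seg 1: a=-2 b=-95/94 c=-18/47 d=37/94
  seg 2: a=-3 b=-28/47 c=75/94 d=-25/282
S(1/2) = -425/376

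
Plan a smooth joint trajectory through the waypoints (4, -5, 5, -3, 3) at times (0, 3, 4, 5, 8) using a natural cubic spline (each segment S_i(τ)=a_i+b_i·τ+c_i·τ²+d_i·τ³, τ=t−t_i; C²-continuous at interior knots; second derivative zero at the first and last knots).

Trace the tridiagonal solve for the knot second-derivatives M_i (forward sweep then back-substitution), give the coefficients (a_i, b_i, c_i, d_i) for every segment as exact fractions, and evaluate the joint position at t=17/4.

  seg 0: a=4 b=-797/80 c=0 d=557/720
  seg 1: a=-5 b=437/40 c=557/80 d=-631/80
  seg 2: a=5 b=19/16 c=-167/10 d=601/80
  seg 3: a=-3 b=-387/40 c=467/80 d=-467/720
S(17/4) = 22377/5120

Δ: Δ0=-3, Δ1=10, Δ2=-8, Δ3=2
row 1: diag=8, rhs=78; c'=1/8, d'=39/4
row 2: denom=4−1·1/8=31/8; d'=(-108−1·39/4)/(31/8)=-942/31
row 3: denom=8−1·8/31=240/31; d'=(60−1·-942/31)/(240/31)=467/40
back: M3=467/40
back: M2=-942/31−8/31·467/40=-167/5
back: M1=39/4−1/8·-167/5=557/40
M: M0=0, M1=557/40, M2=-167/5, M3=467/40, M4=0
seg 0: a=4, c=M0/2=0, d=(M1−M0)/(6·3)=557/720, b=Δ0−h0·(2M0+M1)/6=-797/80
seg 1: a=-5, c=M1/2=557/80, d=(M2−M1)/(6·1)=-631/80, b=Δ1−h1·(2M1+M2)/6=437/40
seg 2: a=5, c=M2/2=-167/10, d=(M3−M2)/(6·1)=601/80, b=Δ2−h2·(2M2+M3)/6=19/16
seg 3: a=-3, c=M3/2=467/80, d=(M4−M3)/(6·3)=-467/720, b=Δ3−h3·(2M3+M4)/6=-387/40
t_q=17/4 → seg 2, τ=1/4; S=5+19/16·τ+-167/10·τ²+601/80·τ³=22377/5120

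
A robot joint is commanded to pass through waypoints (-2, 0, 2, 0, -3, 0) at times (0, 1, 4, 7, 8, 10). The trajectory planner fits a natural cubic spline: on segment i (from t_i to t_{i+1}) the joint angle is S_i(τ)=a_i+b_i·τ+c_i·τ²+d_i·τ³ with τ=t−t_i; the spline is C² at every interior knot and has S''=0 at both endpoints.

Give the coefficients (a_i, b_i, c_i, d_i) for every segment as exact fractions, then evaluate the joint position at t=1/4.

Δ: Δ0=2, Δ1=2/3, Δ2=-2/3, Δ3=-3, Δ4=3/2
row 1: diag=8, rhs=-8; c'=3/8, d'=-1
row 2: denom=12−3·3/8=87/8; d'=(-8−3·-1)/(87/8)=-40/87
row 3: denom=8−3·8/29=208/29; d'=(-14−3·-40/87)/(208/29)=-183/104
row 4: denom=6−1·29/208=1219/208; d'=(27−1·-183/104)/(1219/208)=5982/1219
back: M4=5982/1219
back: M3=-183/104−29/208·5982/1219=-2979/1219
back: M2=-40/87−8/29·-2979/1219=784/3657
back: M1=-1−3/8·784/3657=-1317/1219
M: M0=0, M1=-1317/1219, M2=784/3657, M3=-2979/1219, M4=5982/1219, M5=0
seg 0: a=-2, c=M0/2=0, d=(M1−M0)/(6·1)=-439/2438, b=Δ0−h0·(2M0+M1)/6=5315/2438
seg 1: a=0, c=M1/2=-1317/2438, d=(M2−M1)/(6·3)=4735/65826, b=Δ1−h1·(2M1+M2)/6=1999/1219
seg 2: a=2, c=M2/2=392/3657, d=(M3−M2)/(6·3)=-9721/65826, b=Δ2−h2·(2M2+M3)/6=831/2438
seg 3: a=0, c=M3/2=-2979/2438, d=(M4−M3)/(6·1)=2987/2438, b=Δ3−h3·(2M3+M4)/6=-3661/1219
seg 4: a=-3, c=M4/2=2991/1219, d=(M5−M4)/(6·2)=-997/2438, b=Δ4−h4·(2M4+M5)/6=-4319/2438
t_q=1/4 → seg 0, τ=1/4; S=-2+5315/2438·τ+0·τ²+-439/2438·τ³=-227463/156032

  seg 0: a=-2 b=5315/2438 c=0 d=-439/2438
  seg 1: a=0 b=1999/1219 c=-1317/2438 d=4735/65826
  seg 2: a=2 b=831/2438 c=392/3657 d=-9721/65826
  seg 3: a=0 b=-3661/1219 c=-2979/2438 d=2987/2438
  seg 4: a=-3 b=-4319/2438 c=2991/1219 d=-997/2438
S(1/4) = -227463/156032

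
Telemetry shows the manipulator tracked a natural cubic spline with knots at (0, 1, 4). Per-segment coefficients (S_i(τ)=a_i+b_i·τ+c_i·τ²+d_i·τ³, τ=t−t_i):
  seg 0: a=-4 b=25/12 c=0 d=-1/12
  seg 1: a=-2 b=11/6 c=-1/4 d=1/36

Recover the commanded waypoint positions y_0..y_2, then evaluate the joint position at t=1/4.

y_0=-4 y_1=-2 y_2=2
S(1/4) = -891/256

y_0 = S_0(0) = a_0 = -4
y_1 = S_1(0) = a_1 = -2
y_2 = S_1(3) = 2
t_q=1/4 is in segment 0 (τ=1/4); S_0(τ)=-891/256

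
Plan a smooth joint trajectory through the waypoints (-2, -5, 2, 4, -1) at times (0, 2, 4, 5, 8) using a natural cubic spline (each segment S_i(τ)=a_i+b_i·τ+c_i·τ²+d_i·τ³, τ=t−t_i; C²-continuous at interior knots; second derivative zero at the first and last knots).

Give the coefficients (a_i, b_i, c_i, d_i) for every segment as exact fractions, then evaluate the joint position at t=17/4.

Δ: Δ0=-3/2, Δ1=7/2, Δ2=2, Δ3=-5/3
row 1: diag=8, rhs=30; c'=1/4, d'=15/4
row 2: denom=6−2·1/4=11/2; d'=(-9−2·15/4)/(11/2)=-3
row 3: denom=8−1·2/11=86/11; d'=(-22−1·-3)/(86/11)=-209/86
back: M3=-209/86
back: M2=-3−2/11·-209/86=-110/43
back: M1=15/4−1/4·-110/43=755/172
M: M0=0, M1=755/172, M2=-110/43, M3=-209/86, M4=0
seg 0: a=-2, c=M0/2=0, d=(M1−M0)/(6·2)=755/2064, b=Δ0−h0·(2M0+M1)/6=-1529/516
seg 1: a=-5, c=M1/2=755/344, d=(M2−M1)/(6·2)=-1195/2064, b=Δ1−h1·(2M1+M2)/6=184/129
seg 2: a=2, c=M2/2=-55/43, d=(M3−M2)/(6·1)=11/516, b=Δ2−h2·(2M2+M3)/6=1681/516
seg 3: a=4, c=M3/2=-209/172, d=(M4−M3)/(6·3)=209/1548, b=Δ3−h3·(2M3+M4)/6=197/258
t_q=17/4 → seg 2, τ=1/4; S=2+1681/516·τ+-55/43·τ²+11/516·τ³=30105/11008

  seg 0: a=-2 b=-1529/516 c=0 d=755/2064
  seg 1: a=-5 b=184/129 c=755/344 d=-1195/2064
  seg 2: a=2 b=1681/516 c=-55/43 d=11/516
  seg 3: a=4 b=197/258 c=-209/172 d=209/1548
S(17/4) = 30105/11008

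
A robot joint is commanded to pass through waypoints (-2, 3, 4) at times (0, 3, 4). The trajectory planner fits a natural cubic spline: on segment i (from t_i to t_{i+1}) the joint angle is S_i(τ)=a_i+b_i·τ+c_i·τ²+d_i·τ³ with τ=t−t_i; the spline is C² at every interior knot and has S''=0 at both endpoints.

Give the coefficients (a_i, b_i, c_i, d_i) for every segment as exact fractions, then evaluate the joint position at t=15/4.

Δ: Δ0=5/3, Δ1=1
row 1: diag=8, rhs=-4; c'=1/8, d'=-1/2
back: M1=-1/2
M: M0=0, M1=-1/2, M2=0
seg 0: a=-2, c=M0/2=0, d=(M1−M0)/(6·3)=-1/36, b=Δ0−h0·(2M0+M1)/6=23/12
seg 1: a=3, c=M1/2=-1/4, d=(M2−M1)/(6·1)=1/12, b=Δ1−h1·(2M1+M2)/6=7/6
t_q=15/4 → seg 1, τ=3/4; S=3+7/6·τ+-1/4·τ²+1/12·τ³=965/256

  seg 0: a=-2 b=23/12 c=0 d=-1/36
  seg 1: a=3 b=7/6 c=-1/4 d=1/12
S(15/4) = 965/256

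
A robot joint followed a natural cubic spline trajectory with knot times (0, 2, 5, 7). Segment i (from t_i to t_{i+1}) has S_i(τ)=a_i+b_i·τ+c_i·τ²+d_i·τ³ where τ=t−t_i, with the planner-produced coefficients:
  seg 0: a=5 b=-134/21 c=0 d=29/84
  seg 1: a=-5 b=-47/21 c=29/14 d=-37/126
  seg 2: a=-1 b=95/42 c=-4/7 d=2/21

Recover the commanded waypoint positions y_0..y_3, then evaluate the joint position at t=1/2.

y_0 = S_0(0) = a_0 = 5
y_1 = S_1(0) = a_1 = -5
y_2 = S_2(0) = a_2 = -1
y_3 = S_2(2) = 2
t_q=1/2 is in segment 0 (τ=1/2); S_0(τ)=415/224

y_0=5 y_1=-5 y_2=-1 y_3=2
S(1/2) = 415/224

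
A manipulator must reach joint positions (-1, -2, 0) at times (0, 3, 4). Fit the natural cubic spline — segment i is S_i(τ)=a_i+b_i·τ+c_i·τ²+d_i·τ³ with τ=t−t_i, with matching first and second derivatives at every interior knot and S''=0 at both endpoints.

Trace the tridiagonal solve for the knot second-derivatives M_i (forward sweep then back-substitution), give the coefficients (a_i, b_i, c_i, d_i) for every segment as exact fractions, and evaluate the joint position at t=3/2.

Δ: Δ0=-1/3, Δ1=2
row 1: diag=8, rhs=14; c'=1/8, d'=7/4
back: M1=7/4
M: M0=0, M1=7/4, M2=0
seg 0: a=-1, c=M0/2=0, d=(M1−M0)/(6·3)=7/72, b=Δ0−h0·(2M0+M1)/6=-29/24
seg 1: a=-2, c=M1/2=7/8, d=(M2−M1)/(6·1)=-7/24, b=Δ1−h1·(2M1+M2)/6=17/12
t_q=3/2 → seg 0, τ=3/2; S=-1+-29/24·τ+0·τ²+7/72·τ³=-159/64

  seg 0: a=-1 b=-29/24 c=0 d=7/72
  seg 1: a=-2 b=17/12 c=7/8 d=-7/24
S(3/2) = -159/64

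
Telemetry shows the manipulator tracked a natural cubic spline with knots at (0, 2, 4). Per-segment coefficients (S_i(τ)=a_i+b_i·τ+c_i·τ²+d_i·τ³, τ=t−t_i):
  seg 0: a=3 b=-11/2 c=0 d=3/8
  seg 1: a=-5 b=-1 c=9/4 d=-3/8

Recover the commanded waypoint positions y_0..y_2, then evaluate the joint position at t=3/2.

y_0 = S_0(0) = a_0 = 3
y_1 = S_1(0) = a_1 = -5
y_2 = S_1(2) = -1
t_q=3/2 is in segment 0 (τ=3/2); S_0(τ)=-255/64

y_0=3 y_1=-5 y_2=-1
S(3/2) = -255/64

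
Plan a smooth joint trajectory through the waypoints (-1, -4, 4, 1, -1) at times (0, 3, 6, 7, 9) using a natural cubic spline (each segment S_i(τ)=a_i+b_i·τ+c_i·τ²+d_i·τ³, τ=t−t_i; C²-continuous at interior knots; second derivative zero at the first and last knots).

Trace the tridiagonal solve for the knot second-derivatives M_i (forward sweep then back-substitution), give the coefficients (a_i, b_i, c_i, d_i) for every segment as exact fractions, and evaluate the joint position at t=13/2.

  seg 0: a=-1 b=-1351/510 c=0 d=841/4590
  seg 1: a=-4 b=586/255 c=841/510 d=-467/918
  seg 2: a=4 b=-787/510 c=-249/85 d=751/510
  seg 3: a=1 b=-761/255 c=253/170 d=-253/1020
S(13/2) = 729/272

Δ: Δ0=-1, Δ1=8/3, Δ2=-3, Δ3=-1
row 1: diag=12, rhs=22; c'=1/4, d'=11/6
row 2: denom=8−3·1/4=29/4; d'=(-34−3·11/6)/(29/4)=-158/29
row 3: denom=6−1·4/29=170/29; d'=(12−1·-158/29)/(170/29)=253/85
back: M3=253/85
back: M2=-158/29−4/29·253/85=-498/85
back: M1=11/6−1/4·-498/85=841/255
M: M0=0, M1=841/255, M2=-498/85, M3=253/85, M4=0
seg 0: a=-1, c=M0/2=0, d=(M1−M0)/(6·3)=841/4590, b=Δ0−h0·(2M0+M1)/6=-1351/510
seg 1: a=-4, c=M1/2=841/510, d=(M2−M1)/(6·3)=-467/918, b=Δ1−h1·(2M1+M2)/6=586/255
seg 2: a=4, c=M2/2=-249/85, d=(M3−M2)/(6·1)=751/510, b=Δ2−h2·(2M2+M3)/6=-787/510
seg 3: a=1, c=M3/2=253/170, d=(M4−M3)/(6·2)=-253/1020, b=Δ3−h3·(2M3+M4)/6=-761/255
t_q=13/2 → seg 2, τ=1/2; S=4+-787/510·τ+-249/85·τ²+751/510·τ³=729/272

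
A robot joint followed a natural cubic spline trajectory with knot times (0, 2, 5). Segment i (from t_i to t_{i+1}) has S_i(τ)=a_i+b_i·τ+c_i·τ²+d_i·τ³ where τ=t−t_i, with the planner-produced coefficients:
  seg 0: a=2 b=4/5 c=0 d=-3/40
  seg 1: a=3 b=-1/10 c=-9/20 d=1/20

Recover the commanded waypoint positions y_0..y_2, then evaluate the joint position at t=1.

y_0 = S_0(0) = a_0 = 2
y_1 = S_1(0) = a_1 = 3
y_2 = S_1(3) = 0
t_q=1 is in segment 0 (τ=1); S_0(τ)=109/40

y_0=2 y_1=3 y_2=0
S(1) = 109/40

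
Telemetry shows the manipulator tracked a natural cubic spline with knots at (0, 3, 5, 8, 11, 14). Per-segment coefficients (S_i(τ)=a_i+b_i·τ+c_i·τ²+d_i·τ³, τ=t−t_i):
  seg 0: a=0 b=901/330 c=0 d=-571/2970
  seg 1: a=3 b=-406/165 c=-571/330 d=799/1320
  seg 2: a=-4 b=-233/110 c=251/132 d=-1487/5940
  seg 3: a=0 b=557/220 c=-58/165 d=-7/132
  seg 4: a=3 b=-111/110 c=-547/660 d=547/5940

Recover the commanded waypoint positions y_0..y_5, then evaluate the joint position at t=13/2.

y_0 = S_0(0) = a_0 = 0
y_1 = S_1(0) = a_1 = 3
y_2 = S_2(0) = a_2 = -4
y_3 = S_3(0) = a_3 = 0
y_4 = S_4(0) = a_4 = 3
y_5 = S_4(3) = -5
t_q=13/2 is in segment 2 (τ=3/2); S_2(τ)=-599/160

y_0=0 y_1=3 y_2=-4 y_3=0 y_4=3 y_5=-5
S(13/2) = -599/160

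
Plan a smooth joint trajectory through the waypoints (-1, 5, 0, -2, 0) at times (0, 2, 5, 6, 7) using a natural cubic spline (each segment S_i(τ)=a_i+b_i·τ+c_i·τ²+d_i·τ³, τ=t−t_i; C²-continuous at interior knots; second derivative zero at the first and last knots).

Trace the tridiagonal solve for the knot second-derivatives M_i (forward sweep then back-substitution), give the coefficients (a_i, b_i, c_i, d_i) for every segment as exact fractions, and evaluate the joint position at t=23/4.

  seg 0: a=-1 b=1619/411 c=0 d=-193/822
  seg 1: a=5 b=461/411 c=-193/137 d=197/1233
  seg 2: a=0 b=-1240/411 c=4/137 d=406/411
  seg 3: a=-2 b=2/411 c=410/137 d=-410/411
S(23/4) = -8021/4384

Δ: Δ0=3, Δ1=-5/3, Δ2=-2, Δ3=2
row 1: diag=10, rhs=-28; c'=3/10, d'=-14/5
row 2: denom=8−3·3/10=71/10; d'=(-2−3·-14/5)/(71/10)=64/71
row 3: denom=4−1·10/71=274/71; d'=(24−1·64/71)/(274/71)=820/137
back: M3=820/137
back: M2=64/71−10/71·820/137=8/137
back: M1=-14/5−3/10·8/137=-386/137
M: M0=0, M1=-386/137, M2=8/137, M3=820/137, M4=0
seg 0: a=-1, c=M0/2=0, d=(M1−M0)/(6·2)=-193/822, b=Δ0−h0·(2M0+M1)/6=1619/411
seg 1: a=5, c=M1/2=-193/137, d=(M2−M1)/(6·3)=197/1233, b=Δ1−h1·(2M1+M2)/6=461/411
seg 2: a=0, c=M2/2=4/137, d=(M3−M2)/(6·1)=406/411, b=Δ2−h2·(2M2+M3)/6=-1240/411
seg 3: a=-2, c=M3/2=410/137, d=(M4−M3)/(6·1)=-410/411, b=Δ3−h3·(2M3+M4)/6=2/411
t_q=23/4 → seg 2, τ=3/4; S=0+-1240/411·τ+4/137·τ²+406/411·τ³=-8021/4384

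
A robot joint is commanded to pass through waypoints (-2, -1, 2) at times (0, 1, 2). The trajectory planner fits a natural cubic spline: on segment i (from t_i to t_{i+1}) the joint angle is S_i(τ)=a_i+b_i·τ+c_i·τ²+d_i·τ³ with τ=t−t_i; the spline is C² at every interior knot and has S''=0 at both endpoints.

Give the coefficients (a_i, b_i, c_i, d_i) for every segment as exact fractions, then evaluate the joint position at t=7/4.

  seg 0: a=-2 b=1/2 c=0 d=1/2
  seg 1: a=-1 b=2 c=3/2 d=-1/2
S(7/4) = 145/128

Δ: Δ0=1, Δ1=3
row 1: diag=4, rhs=12; c'=1/4, d'=3
back: M1=3
M: M0=0, M1=3, M2=0
seg 0: a=-2, c=M0/2=0, d=(M1−M0)/(6·1)=1/2, b=Δ0−h0·(2M0+M1)/6=1/2
seg 1: a=-1, c=M1/2=3/2, d=(M2−M1)/(6·1)=-1/2, b=Δ1−h1·(2M1+M2)/6=2
t_q=7/4 → seg 1, τ=3/4; S=-1+2·τ+3/2·τ²+-1/2·τ³=145/128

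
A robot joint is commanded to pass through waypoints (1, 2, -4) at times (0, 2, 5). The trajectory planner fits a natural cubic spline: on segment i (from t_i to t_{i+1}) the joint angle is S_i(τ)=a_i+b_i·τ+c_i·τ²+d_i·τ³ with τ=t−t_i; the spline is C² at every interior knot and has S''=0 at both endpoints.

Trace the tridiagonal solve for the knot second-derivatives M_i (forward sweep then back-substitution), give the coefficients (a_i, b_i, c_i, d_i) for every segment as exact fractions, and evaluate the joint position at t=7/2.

Δ: Δ0=1/2, Δ1=-2
row 1: diag=10, rhs=-15; c'=3/10, d'=-3/2
back: M1=-3/2
M: M0=0, M1=-3/2, M2=0
seg 0: a=1, c=M0/2=0, d=(M1−M0)/(6·2)=-1/8, b=Δ0−h0·(2M0+M1)/6=1
seg 1: a=2, c=M1/2=-3/4, d=(M2−M1)/(6·3)=1/12, b=Δ1−h1·(2M1+M2)/6=-1/2
t_q=7/2 → seg 1, τ=3/2; S=2+-1/2·τ+-3/4·τ²+1/12·τ³=-5/32

  seg 0: a=1 b=1 c=0 d=-1/8
  seg 1: a=2 b=-1/2 c=-3/4 d=1/12
S(7/2) = -5/32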